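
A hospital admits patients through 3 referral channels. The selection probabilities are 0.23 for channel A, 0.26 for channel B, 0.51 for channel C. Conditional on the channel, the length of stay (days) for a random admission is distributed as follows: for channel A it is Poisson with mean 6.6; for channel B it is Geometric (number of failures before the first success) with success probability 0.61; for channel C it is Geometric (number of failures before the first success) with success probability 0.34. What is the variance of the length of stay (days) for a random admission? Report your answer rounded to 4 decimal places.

9.5976

Per component, A: μ=6.6, E[X²]=50.16; B: μ=0.639344, E[X²]=1.45687; C: μ=1.94118, E[X²]=9.47751.
E[X] = 0.23·6.6 + 0.26·0.639344 + 0.51·1.94118 = 2.67423.
E[X²] = 0.23·50.16 + 0.26·1.45687 + 0.51·9.47751 = 16.7491.
Var(X) = E[X²] − (E[X])² = 16.7491 − 7.1515 = 9.59761.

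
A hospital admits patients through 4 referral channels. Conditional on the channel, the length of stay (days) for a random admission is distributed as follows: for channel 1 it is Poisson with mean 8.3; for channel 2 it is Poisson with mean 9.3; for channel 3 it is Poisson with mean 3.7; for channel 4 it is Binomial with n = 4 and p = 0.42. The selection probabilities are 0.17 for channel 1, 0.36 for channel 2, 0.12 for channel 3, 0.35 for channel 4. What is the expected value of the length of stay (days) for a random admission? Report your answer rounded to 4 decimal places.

5.7910

Component means — 1: 8.3; 2: 9.3; 3: 3.7; 4: 1.68.
E[X] = 0.17·8.3 + 0.36·9.3 + 0.12·3.7 + 0.35·1.68 = 5.791.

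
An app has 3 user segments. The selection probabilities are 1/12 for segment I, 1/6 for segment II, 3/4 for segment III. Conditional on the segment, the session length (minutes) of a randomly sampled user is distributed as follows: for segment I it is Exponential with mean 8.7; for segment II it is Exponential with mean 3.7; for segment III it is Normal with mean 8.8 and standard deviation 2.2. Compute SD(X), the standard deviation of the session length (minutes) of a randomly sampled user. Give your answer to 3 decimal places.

Per component, I: μ=8.7, E[X²]=151.38; II: μ=3.7, E[X²]=27.38; III: μ=8.8, E[X²]=82.28.
E[X] = 0.0833333·8.7 + 0.166667·3.7 + 0.75·8.8 = 7.94167.
E[X²] = 0.0833333·151.38 + 0.166667·27.38 + 0.75·82.28 = 78.8883.
Var(X) = E[X²] − (E[X])² = 78.8883 − 63.0701 = 15.8183.
SD(X) = √15.8183 = 3.97722.

3.977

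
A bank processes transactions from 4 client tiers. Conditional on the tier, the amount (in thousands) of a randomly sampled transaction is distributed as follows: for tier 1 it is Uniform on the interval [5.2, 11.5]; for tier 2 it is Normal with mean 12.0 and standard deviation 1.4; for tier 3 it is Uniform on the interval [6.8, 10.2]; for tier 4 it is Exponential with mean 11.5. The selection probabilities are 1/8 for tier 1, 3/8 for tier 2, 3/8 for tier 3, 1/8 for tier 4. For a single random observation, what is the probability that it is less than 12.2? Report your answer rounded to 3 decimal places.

Conditional on each tier, P(X < 12.2): 1: 1; 2: 0.556798; 3: 1; 4: 0.653845.
By total probability, P(X < 12.2) = 0.125·1 + 0.375·0.556798 + 0.375·1 + 0.125·0.653845 = 0.79053.

0.791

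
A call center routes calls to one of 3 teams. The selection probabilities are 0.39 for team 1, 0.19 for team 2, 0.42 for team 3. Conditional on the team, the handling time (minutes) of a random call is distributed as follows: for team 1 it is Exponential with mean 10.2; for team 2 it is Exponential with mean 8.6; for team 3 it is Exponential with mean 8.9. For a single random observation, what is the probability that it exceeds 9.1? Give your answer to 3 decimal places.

Conditional on each team, P(X > 9.1): 1: 0.409771; 2: 0.347101; 3: 0.359705.
By total probability, P(X > 9.1) = 0.39·0.409771 + 0.19·0.347101 + 0.42·0.359705 = 0.376836.

0.377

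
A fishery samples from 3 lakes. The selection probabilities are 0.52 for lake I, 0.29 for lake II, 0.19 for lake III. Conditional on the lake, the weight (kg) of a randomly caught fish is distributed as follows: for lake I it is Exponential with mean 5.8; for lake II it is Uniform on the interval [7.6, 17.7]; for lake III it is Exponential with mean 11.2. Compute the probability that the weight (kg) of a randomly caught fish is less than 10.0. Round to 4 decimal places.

Conditional on each lake, P(X < 10.0): I: 0.821673; II: 0.237624; III: 0.590516.
By total probability, P(X < 10.0) = 0.52·0.821673 + 0.29·0.237624 + 0.19·0.590516 = 0.608379.

0.6084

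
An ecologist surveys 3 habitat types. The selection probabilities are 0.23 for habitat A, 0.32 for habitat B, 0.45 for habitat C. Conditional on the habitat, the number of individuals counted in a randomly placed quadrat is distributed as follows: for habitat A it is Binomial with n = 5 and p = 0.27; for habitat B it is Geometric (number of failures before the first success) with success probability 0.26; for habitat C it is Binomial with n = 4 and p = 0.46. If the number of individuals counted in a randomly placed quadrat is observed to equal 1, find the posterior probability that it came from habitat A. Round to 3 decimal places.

0.315

Likelihoods P(X=1 | ·): A: 0.383376; B: 0.1924; C: 0.289734.
Posterior ∝ prior × likelihood. Numerator for A: 0.23·0.383376 = 0.0881765.
Normalizing constant: 0.23·0.383376 + 0.32·0.1924 + 0.45·0.289734 = 0.280125.
P(A | observation) = 0.0881765 / 0.280125 = 0.314776.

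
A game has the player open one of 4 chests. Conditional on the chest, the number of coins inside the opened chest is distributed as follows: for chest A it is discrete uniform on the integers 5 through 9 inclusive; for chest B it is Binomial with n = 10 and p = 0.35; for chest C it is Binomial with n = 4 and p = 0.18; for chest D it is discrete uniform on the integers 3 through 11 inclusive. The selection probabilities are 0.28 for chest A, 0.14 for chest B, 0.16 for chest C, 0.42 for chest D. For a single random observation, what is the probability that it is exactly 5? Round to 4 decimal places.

Conditional on each chest, P(X = 5): A: 0.2; B: 0.15357; C: 0; D: 0.111111.
By total probability, P(X = 5) = 0.28·0.2 + 0.14·0.15357 + 0.16·0 + 0.42·0.111111 = 0.124167.

0.1242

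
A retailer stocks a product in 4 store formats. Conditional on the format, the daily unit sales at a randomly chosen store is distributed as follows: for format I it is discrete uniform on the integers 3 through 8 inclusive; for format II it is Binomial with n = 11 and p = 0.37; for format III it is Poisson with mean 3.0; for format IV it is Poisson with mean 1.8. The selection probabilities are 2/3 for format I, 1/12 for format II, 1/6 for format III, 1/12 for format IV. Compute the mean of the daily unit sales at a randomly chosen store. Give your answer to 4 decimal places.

4.6558

Component means — I: 5.5; II: 4.07; III: 3; IV: 1.8.
E[X] = 0.666667·5.5 + 0.0833333·4.07 + 0.166667·3 + 0.0833333·1.8 = 4.65583.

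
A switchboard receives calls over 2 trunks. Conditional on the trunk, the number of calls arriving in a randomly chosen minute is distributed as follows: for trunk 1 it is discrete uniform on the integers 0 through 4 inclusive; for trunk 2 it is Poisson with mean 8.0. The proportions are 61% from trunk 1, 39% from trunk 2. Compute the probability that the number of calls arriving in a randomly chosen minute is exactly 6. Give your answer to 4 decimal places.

Conditional on each trunk, P(X = 6): 1: 0; 2: 0.122138.
By total probability, P(X = 6) = 0.61·0 + 0.39·0.122138 = 0.0476339.

0.0476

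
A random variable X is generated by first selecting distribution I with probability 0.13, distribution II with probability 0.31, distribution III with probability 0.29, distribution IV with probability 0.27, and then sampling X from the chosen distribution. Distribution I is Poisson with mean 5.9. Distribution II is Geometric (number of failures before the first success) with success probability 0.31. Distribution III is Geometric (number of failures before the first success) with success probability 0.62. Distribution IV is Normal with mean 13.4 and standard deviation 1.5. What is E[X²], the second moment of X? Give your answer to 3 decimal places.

58.538

For each component E[X²] = Var + (mean)², giving I: 40.71; II: 12.1342; III: 1.3642; IV: 181.81.
Overall E[X²] = 0.13·40.71 + 0.31·12.1342 + 0.29·1.3642 + 0.27·181.81 = 58.5382.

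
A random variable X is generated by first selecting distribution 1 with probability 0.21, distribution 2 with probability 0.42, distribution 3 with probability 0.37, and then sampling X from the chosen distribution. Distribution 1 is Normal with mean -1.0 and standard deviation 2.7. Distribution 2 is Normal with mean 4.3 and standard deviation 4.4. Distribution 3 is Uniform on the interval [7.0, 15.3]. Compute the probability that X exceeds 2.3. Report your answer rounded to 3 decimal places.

0.677

Conditional on each component, P(X > 2.3): 1: 0.110812; 2: 0.675282; 3: 1.
By total probability, P(X > 2.3) = 0.21·0.110812 + 0.42·0.675282 + 0.37·1 = 0.676889.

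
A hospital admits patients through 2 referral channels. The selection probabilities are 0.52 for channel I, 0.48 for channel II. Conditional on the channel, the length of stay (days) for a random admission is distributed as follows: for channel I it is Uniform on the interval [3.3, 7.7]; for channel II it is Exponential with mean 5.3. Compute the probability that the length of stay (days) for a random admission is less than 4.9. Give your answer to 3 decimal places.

Conditional on each channel, P(X < 4.9): I: 0.363636; II: 0.603281.
By total probability, P(X < 4.9) = 0.52·0.363636 + 0.48·0.603281 = 0.478666.

0.479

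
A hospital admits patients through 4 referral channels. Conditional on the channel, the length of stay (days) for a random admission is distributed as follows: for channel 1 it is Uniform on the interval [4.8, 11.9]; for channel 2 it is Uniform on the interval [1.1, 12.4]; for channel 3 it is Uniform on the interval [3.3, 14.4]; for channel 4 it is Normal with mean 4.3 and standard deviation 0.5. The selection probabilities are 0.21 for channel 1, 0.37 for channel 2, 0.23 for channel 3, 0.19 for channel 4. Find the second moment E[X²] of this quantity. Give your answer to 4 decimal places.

60.2554

For each component E[X²] = Var + (mean)², giving 1: 73.9233; 2: 56.2033; 3: 88.59; 4: 18.74.
Overall E[X²] = 0.21·73.9233 + 0.37·56.2033 + 0.23·88.59 + 0.19·18.74 = 60.2554.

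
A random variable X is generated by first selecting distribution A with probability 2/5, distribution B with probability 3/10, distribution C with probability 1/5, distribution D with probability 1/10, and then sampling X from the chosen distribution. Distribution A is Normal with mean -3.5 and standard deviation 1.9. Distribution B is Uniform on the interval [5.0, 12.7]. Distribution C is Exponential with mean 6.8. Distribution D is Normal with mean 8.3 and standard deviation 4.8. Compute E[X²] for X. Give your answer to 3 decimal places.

For each component E[X²] = Var + (mean)², giving A: 15.86; B: 83.2633; C: 92.48; D: 91.93.
Overall E[X²] = 0.4·15.86 + 0.3·83.2633 + 0.2·92.48 + 0.1·91.93 = 59.012.

59.012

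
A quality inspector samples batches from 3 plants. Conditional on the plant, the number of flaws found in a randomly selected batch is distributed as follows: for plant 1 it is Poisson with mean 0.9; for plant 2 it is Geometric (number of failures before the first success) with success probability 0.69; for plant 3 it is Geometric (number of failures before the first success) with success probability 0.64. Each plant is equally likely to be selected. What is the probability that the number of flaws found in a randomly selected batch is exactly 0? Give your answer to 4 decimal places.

Conditional on each plant, P(X = 0): 1: 0.40657; 2: 0.69; 3: 0.64.
By total probability, P(X = 0) = 0.333333·0.40657 + 0.333333·0.69 + 0.333333·0.64 = 0.578857.

0.5789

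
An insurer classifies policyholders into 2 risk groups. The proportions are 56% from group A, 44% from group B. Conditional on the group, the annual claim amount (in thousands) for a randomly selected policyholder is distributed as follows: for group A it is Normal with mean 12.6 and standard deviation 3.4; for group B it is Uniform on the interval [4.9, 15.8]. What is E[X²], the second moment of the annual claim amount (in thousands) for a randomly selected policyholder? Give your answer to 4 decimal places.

146.8695

For each component E[X²] = Var + (mean)², giving A: 170.32; B: 117.023.
Overall E[X²] = 0.56·170.32 + 0.44·117.023 = 146.869.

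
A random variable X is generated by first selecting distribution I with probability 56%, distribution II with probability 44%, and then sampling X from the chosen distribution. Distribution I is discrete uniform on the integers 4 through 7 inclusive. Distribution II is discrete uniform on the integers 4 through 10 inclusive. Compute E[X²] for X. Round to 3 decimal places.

40.960

For each component E[X²] = Var + (mean)², giving I: 31.5; II: 53.
Overall E[X²] = 0.56·31.5 + 0.44·53 = 40.96.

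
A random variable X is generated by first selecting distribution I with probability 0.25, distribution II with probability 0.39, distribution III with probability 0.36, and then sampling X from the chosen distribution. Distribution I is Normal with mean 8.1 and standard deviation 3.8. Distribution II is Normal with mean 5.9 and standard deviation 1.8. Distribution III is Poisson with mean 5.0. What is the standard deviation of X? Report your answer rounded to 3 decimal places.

2.850

Per component, I: μ=8.1, E[X²]=80.05; II: μ=5.9, E[X²]=38.05; III: μ=5, E[X²]=30.
E[X] = 0.25·8.1 + 0.39·5.9 + 0.36·5 = 6.126.
E[X²] = 0.25·80.05 + 0.39·38.05 + 0.36·30 = 45.652.
Var(X) = E[X²] − (E[X])² = 45.652 − 37.5279 = 8.12412.
SD(X) = √8.12412 = 2.85028.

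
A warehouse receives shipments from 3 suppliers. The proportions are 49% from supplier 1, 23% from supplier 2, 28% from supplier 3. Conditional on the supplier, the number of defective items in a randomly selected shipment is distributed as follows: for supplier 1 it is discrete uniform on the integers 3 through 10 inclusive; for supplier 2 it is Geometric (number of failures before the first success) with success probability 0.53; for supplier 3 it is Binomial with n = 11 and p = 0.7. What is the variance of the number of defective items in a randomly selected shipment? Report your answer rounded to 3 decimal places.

10.342

Per component, 1: μ=6.5, E[X²]=47.5; 2: μ=0.886792, E[X²]=2.45959; 3: μ=7.7, E[X²]=61.6.
E[X] = 0.49·6.5 + 0.23·0.886792 + 0.28·7.7 = 5.54496.
E[X²] = 0.49·47.5 + 0.23·2.45959 + 0.28·61.6 = 41.0887.
Var(X) = E[X²] − (E[X])² = 41.0887 − 30.7466 = 10.3421.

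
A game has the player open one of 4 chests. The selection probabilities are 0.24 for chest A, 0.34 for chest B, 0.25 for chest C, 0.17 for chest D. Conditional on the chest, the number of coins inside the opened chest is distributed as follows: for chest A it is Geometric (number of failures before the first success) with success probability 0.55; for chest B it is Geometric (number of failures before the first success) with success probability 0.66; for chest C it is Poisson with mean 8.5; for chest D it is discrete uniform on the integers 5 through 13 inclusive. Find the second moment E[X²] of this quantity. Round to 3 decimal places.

For each component E[X²] = Var + (mean)², giving A: 2.15702; B: 1.04591; C: 80.75; D: 87.6667.
Overall E[X²] = 0.24·2.15702 + 0.34·1.04591 + 0.25·80.75 + 0.17·87.6667 = 35.9641.

35.964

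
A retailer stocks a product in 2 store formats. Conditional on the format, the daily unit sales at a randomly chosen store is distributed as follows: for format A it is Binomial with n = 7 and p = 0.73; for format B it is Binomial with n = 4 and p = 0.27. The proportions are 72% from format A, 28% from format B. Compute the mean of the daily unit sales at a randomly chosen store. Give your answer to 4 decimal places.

3.9816

Component means — A: 5.11; B: 1.08.
E[X] = 0.72·5.11 + 0.28·1.08 = 3.9816.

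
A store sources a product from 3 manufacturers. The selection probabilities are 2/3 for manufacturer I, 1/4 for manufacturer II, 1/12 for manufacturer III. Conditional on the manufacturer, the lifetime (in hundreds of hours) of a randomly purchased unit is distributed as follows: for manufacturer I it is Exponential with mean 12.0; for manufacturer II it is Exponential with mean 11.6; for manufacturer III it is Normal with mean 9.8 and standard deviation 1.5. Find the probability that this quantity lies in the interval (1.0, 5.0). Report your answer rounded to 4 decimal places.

0.2408

Conditional on each manufacturer, P(1.0 < X < 5.0): I: 0.260804; II: 0.267568; III: 0.000687136.
By total probability, P(1.0 < X < 5.0) = 0.666667·0.260804 + 0.25·0.267568 + 0.0833333·0.000687136 = 0.240818.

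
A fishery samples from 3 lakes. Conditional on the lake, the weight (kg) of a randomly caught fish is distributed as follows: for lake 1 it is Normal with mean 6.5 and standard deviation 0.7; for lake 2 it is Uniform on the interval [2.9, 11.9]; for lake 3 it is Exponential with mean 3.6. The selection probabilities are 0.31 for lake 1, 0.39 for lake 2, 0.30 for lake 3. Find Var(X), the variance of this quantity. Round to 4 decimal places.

Per component, 1: μ=6.5, E[X²]=42.74; 2: μ=7.4, E[X²]=61.51; 3: μ=3.6, E[X²]=25.92.
E[X] = 0.31·6.5 + 0.39·7.4 + 0.3·3.6 = 5.981.
E[X²] = 0.31·42.74 + 0.39·61.51 + 0.3·25.92 = 45.0143.
Var(X) = E[X²] − (E[X])² = 45.0143 − 35.7724 = 9.24194.

9.2419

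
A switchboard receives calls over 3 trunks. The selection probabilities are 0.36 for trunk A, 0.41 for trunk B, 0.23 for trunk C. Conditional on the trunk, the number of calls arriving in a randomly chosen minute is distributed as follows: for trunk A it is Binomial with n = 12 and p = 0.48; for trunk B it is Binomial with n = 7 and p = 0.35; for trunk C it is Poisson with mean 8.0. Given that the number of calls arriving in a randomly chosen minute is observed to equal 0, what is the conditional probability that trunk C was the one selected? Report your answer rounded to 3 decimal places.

Likelihoods P(X=0 | ·): A: 0.000390877; B: 0.0490223; C: 0.000335463.
Posterior ∝ prior × likelihood. Numerator for C: 0.23·0.000335463 = 7.71564e-05.
Normalizing constant: 0.36·0.000390877 + 0.41·0.0490223 + 0.23·0.000335463 = 0.020317.
P(C | observation) = 7.71564e-05 / 0.020317 = 0.00379763.

0.004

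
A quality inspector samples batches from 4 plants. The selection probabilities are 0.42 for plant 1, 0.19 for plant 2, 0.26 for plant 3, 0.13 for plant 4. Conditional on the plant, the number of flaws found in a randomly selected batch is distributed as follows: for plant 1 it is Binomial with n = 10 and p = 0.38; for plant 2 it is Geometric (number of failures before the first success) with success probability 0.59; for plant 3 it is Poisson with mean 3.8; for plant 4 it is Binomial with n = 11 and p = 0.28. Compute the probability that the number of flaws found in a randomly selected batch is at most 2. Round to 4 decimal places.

Conditional on each plant, P(X ≤ 2): 1: 0.201711; 2: 0.931079; 3: 0.268897; 4: 0.366487.
By total probability, P(X ≤ 2) = 0.42·0.201711 + 0.19·0.931079 + 0.26·0.268897 + 0.13·0.366487 = 0.37918.

0.3792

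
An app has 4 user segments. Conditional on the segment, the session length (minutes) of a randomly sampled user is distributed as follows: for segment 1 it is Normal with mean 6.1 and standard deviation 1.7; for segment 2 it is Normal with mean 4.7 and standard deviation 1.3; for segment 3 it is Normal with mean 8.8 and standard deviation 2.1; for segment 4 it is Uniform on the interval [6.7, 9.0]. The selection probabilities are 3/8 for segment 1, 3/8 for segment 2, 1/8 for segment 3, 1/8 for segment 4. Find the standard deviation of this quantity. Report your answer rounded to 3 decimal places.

2.086

Per component, 1: μ=6.1, E[X²]=40.1; 2: μ=4.7, E[X²]=23.78; 3: μ=8.8, E[X²]=81.85; 4: μ=7.85, E[X²]=62.0633.
E[X] = 0.375·6.1 + 0.375·4.7 + 0.125·8.8 + 0.125·7.85 = 6.13125.
E[X²] = 0.375·40.1 + 0.375·23.78 + 0.125·81.85 + 0.125·62.0633 = 41.9442.
Var(X) = E[X²] − (E[X])² = 41.9442 − 37.5922 = 4.35194.
SD(X) = √4.35194 = 2.08613.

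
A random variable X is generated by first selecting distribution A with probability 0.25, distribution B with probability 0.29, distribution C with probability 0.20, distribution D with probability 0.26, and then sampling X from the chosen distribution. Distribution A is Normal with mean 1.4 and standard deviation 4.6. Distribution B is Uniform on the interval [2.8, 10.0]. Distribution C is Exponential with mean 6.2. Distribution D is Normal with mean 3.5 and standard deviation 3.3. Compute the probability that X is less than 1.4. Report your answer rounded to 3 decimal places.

0.234

Conditional on each component, P(X < 1.4): A: 0.5; B: 0; C: 0.202127; D: 0.26227.
By total probability, P(X < 1.4) = 0.25·0.5 + 0.29·0 + 0.2·0.202127 + 0.26·0.26227 = 0.233616.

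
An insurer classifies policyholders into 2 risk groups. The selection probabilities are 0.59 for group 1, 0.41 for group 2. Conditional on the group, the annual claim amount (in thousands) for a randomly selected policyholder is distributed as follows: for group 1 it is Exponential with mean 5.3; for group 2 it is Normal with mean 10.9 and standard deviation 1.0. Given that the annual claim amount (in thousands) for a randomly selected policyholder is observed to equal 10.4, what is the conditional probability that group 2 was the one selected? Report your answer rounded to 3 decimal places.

Likelihoods f(10.4 | ·): 1: 0.026517; 2: 0.352065.
Posterior ∝ prior × likelihood. Numerator for 2: 0.41·0.352065 = 0.144347.
Normalizing constant: 0.59·0.026517 + 0.41·0.352065 = 0.159992.
P(2 | observation) = 0.144347 / 0.159992 = 0.902214.

0.902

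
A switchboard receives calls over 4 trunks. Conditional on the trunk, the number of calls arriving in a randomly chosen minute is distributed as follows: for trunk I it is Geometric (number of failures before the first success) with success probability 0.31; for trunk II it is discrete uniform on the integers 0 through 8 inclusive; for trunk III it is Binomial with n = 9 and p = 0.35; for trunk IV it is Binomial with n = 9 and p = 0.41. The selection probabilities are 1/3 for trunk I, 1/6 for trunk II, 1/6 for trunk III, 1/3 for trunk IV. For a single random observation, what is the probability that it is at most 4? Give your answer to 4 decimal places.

Conditional on each trunk, P(X ≤ 4): I: 0.843597; II: 0.555556; III: 0.828281; IV: 0.712191.
By total probability, P(X ≤ 4) = 0.333333·0.843597 + 0.166667·0.555556 + 0.166667·0.828281 + 0.333333·0.712191 = 0.749235.

0.7492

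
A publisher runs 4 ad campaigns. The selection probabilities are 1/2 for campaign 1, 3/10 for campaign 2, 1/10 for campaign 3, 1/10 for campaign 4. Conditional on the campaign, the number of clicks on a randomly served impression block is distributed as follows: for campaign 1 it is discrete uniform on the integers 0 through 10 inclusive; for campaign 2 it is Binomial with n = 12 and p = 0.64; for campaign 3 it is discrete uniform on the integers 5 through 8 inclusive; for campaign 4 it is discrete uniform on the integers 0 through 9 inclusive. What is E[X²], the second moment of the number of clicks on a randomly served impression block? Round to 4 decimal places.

43.2242

For each component E[X²] = Var + (mean)², giving 1: 35; 2: 61.7472; 3: 43.5; 4: 28.5.
Overall E[X²] = 0.5·35 + 0.3·61.7472 + 0.1·43.5 + 0.1·28.5 = 43.2242.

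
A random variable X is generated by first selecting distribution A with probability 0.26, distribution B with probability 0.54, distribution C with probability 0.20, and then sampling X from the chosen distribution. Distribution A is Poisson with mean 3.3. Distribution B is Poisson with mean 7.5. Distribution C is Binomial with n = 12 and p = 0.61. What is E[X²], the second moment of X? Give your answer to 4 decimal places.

For each component E[X²] = Var + (mean)², giving A: 14.19; B: 63.75; C: 56.4372.
Overall E[X²] = 0.26·14.19 + 0.54·63.75 + 0.2·56.4372 = 49.4018.

49.4018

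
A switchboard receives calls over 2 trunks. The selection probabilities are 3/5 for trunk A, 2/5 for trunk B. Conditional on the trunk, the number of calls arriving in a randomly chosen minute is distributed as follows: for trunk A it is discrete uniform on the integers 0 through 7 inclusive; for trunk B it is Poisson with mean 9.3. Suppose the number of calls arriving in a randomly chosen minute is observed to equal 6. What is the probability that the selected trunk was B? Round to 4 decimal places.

Likelihoods P(X=6 | ·): A: 0.125; B: 0.0821536.
Posterior ∝ prior × likelihood. Numerator for B: 0.4·0.0821536 = 0.0328614.
Normalizing constant: 0.6·0.125 + 0.4·0.0821536 = 0.107861.
P(B | observation) = 0.0328614 / 0.107861 = 0.304663.

0.3047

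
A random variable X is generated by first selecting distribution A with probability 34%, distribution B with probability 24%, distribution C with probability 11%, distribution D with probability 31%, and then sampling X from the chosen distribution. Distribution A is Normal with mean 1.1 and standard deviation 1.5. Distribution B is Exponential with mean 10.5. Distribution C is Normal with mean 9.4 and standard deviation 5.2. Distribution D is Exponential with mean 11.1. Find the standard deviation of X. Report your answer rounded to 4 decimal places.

9.4275

Per component, A: μ=1.1, E[X²]=3.46; B: μ=10.5, E[X²]=220.5; C: μ=9.4, E[X²]=115.4; D: μ=11.1, E[X²]=246.42.
E[X] = 0.34·1.1 + 0.24·10.5 + 0.11·9.4 + 0.31·11.1 = 7.369.
E[X²] = 0.34·3.46 + 0.24·220.5 + 0.11·115.4 + 0.31·246.42 = 143.181.
Var(X) = E[X²] − (E[X])² = 143.181 − 54.3022 = 88.8784.
SD(X) = √88.8784 = 9.42754.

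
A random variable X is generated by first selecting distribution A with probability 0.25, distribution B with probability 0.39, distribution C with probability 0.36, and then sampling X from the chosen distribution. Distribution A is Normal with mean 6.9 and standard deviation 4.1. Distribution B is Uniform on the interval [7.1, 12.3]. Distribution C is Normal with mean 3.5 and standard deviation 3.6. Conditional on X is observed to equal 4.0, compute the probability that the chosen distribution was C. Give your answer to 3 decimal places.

Likelihoods f(4.0 | ·): A: 0.0757684; B: 0; C: 0.109754.
Posterior ∝ prior × likelihood. Numerator for C: 0.36·0.109754 = 0.0395113.
Normalizing constant: 0.25·0.0757684 + 0.39·0 + 0.36·0.109754 = 0.0584534.
P(C | observation) = 0.0395113 / 0.0584534 = 0.675945.

0.676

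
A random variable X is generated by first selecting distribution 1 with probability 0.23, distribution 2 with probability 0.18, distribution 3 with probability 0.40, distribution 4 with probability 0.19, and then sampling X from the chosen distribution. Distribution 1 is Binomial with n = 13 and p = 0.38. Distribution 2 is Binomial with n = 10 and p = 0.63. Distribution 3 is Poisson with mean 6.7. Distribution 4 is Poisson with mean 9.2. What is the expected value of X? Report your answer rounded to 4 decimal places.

Component means — 1: 4.94; 2: 6.3; 3: 6.7; 4: 9.2.
E[X] = 0.23·4.94 + 0.18·6.3 + 0.4·6.7 + 0.19·9.2 = 6.6982.

6.6982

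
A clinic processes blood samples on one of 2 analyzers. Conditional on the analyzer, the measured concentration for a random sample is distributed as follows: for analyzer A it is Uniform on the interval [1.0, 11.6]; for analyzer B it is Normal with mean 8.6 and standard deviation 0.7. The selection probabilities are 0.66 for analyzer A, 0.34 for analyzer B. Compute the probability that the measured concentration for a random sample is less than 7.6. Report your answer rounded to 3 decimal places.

0.437

Conditional on each analyzer, P(X < 7.6): A: 0.622642; B: 0.0765637.
By total probability, P(X < 7.6) = 0.66·0.622642 + 0.34·0.0765637 = 0.436975.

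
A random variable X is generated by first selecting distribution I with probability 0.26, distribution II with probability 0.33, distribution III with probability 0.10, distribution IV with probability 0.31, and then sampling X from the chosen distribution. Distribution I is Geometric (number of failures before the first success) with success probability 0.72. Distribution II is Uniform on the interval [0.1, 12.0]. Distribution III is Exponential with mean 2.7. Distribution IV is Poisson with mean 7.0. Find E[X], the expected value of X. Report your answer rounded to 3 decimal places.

Component means — I: 0.388889; II: 6.05; III: 2.7; IV: 7.
E[X] = 0.26·0.388889 + 0.33·6.05 + 0.1·2.7 + 0.31·7 = 4.53761.

4.538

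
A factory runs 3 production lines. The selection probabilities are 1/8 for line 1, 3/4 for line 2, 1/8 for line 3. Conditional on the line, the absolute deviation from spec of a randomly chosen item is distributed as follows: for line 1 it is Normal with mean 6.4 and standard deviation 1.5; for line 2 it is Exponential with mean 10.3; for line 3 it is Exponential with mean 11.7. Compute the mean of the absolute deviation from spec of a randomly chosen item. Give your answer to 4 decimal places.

9.9875

Component means — 1: 6.4; 2: 10.3; 3: 11.7.
E[X] = 0.125·6.4 + 0.75·10.3 + 0.125·11.7 = 9.9875.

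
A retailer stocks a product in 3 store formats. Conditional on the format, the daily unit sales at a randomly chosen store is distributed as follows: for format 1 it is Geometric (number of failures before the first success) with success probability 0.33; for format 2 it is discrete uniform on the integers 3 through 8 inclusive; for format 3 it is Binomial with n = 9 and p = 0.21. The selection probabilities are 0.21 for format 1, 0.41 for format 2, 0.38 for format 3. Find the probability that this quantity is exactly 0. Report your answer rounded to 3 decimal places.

Conditional on each format, P(X = 0): 1: 0.33; 2: 0; 3: 0.119852.
By total probability, P(X = 0) = 0.21·0.33 + 0.41·0 + 0.38·0.119852 = 0.114844.

0.115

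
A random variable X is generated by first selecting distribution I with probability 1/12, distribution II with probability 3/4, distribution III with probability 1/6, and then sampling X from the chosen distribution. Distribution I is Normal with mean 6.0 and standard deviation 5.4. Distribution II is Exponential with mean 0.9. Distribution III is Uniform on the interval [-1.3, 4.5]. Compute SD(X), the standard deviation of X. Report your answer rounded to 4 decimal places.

2.3368

Per component, I: μ=6, E[X²]=65.16; II: μ=0.9, E[X²]=1.62; III: μ=1.6, E[X²]=5.36333.
E[X] = 0.0833333·6 + 0.75·0.9 + 0.166667·1.6 = 1.44167.
E[X²] = 0.0833333·65.16 + 0.75·1.62 + 0.166667·5.36333 = 7.53889.
Var(X) = E[X²] − (E[X])² = 7.53889 − 2.0784 = 5.46049.
SD(X) = √5.46049 = 2.33677.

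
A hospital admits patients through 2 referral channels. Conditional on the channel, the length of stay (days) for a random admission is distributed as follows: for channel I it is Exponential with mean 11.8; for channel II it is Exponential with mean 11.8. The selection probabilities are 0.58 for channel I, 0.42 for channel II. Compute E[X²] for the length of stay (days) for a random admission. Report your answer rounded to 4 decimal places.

278.4800

For each component E[X²] = Var + (mean)², giving I: 278.48; II: 278.48.
Overall E[X²] = 0.58·278.48 + 0.42·278.48 = 278.48.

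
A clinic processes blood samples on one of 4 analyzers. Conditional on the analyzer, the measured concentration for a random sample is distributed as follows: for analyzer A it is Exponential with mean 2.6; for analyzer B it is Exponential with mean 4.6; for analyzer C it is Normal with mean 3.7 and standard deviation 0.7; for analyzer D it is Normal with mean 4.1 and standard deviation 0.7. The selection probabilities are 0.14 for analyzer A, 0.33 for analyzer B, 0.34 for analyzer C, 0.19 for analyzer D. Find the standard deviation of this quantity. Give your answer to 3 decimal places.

2.934

Per component, A: μ=2.6, E[X²]=13.52; B: μ=4.6, E[X²]=42.32; C: μ=3.7, E[X²]=14.18; D: μ=4.1, E[X²]=17.3.
E[X] = 0.14·2.6 + 0.33·4.6 + 0.34·3.7 + 0.19·4.1 = 3.919.
E[X²] = 0.14·13.52 + 0.33·42.32 + 0.34·14.18 + 0.19·17.3 = 23.9666.
Var(X) = E[X²] − (E[X])² = 23.9666 − 15.3586 = 8.60804.
SD(X) = √8.60804 = 2.93395.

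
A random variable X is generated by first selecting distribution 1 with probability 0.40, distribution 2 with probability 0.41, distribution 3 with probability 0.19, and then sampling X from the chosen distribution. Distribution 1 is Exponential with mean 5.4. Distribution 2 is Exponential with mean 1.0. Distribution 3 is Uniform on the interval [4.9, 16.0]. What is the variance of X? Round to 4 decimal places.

26.0947

Per component, 1: μ=5.4, E[X²]=58.32; 2: μ=1, E[X²]=2; 3: μ=10.45, E[X²]=119.47.
E[X] = 0.4·5.4 + 0.41·1 + 0.19·10.45 = 4.5555.
E[X²] = 0.4·58.32 + 0.41·2 + 0.19·119.47 = 46.8473.
Var(X) = E[X²] − (E[X])² = 46.8473 − 20.7526 = 26.0947.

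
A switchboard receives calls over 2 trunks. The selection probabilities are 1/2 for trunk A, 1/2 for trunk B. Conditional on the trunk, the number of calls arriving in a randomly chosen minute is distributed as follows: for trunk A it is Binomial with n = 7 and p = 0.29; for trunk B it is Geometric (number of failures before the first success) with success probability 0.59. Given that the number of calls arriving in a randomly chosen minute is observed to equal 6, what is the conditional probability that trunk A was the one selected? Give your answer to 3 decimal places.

0.513

Likelihoods P(X=6 | ·): A: 0.00295627; B: 0.00280256.
Posterior ∝ prior × likelihood. Numerator for A: 0.5·0.00295627 = 0.00147814.
Normalizing constant: 0.5·0.00295627 + 0.5·0.00280256 = 0.00287942.
P(A | observation) = 0.00147814 / 0.00287942 = 0.513346.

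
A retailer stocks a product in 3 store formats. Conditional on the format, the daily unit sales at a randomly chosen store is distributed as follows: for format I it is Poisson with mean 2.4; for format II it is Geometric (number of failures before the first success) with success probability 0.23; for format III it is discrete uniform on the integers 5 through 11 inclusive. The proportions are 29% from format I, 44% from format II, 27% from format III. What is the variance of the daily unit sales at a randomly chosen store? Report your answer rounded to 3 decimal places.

Per component, I: μ=2.4, E[X²]=8.16; II: μ=3.34783, E[X²]=25.7637; III: μ=8, E[X²]=68.
E[X] = 0.29·2.4 + 0.44·3.34783 + 0.27·8 = 4.32904.
E[X²] = 0.29·8.16 + 0.44·25.7637 + 0.27·68 = 32.0624.
Var(X) = E[X²] − (E[X])² = 32.0624 − 18.7406 = 13.3218.

13.322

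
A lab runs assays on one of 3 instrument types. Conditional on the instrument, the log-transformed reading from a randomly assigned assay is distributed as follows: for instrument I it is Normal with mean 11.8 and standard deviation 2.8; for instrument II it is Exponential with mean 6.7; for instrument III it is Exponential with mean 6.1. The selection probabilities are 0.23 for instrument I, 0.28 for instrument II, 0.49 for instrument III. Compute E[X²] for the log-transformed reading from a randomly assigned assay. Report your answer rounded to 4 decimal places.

95.4326

For each component E[X²] = Var + (mean)², giving I: 147.08; II: 89.78; III: 74.42.
Overall E[X²] = 0.23·147.08 + 0.28·89.78 + 0.49·74.42 = 95.4326.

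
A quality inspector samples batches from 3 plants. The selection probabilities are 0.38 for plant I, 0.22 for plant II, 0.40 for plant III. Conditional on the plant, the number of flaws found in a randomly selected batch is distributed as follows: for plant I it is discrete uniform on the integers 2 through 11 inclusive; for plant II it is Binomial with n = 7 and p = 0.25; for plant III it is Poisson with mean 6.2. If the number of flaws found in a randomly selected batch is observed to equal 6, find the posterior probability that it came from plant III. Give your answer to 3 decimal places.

Likelihoods P(X=6 | ·): I: 0.1; II: 0.00128174; III: 0.1601.
Posterior ∝ prior × likelihood. Numerator for III: 0.4·0.1601 = 0.0640401.
Normalizing constant: 0.38·0.1 + 0.22·0.00128174 + 0.4·0.1601 = 0.102322.
P(III | observation) = 0.0640401 / 0.102322 = 0.625868.

0.626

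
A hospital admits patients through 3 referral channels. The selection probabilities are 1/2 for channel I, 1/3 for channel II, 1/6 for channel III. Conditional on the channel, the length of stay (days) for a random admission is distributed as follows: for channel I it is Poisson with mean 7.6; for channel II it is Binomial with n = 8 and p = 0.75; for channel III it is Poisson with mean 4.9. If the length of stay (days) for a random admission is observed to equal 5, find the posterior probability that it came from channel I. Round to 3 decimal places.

0.349

Likelihoods P(X=5 | ·): I: 0.105742; II: 0.207642; III: 0.17529.
Posterior ∝ prior × likelihood. Numerator for I: 0.5·0.105742 = 0.0528711.
Normalizing constant: 0.5·0.105742 + 0.333333·0.207642 + 0.166667·0.17529 = 0.1513.
P(I | observation) = 0.0528711 / 0.1513 = 0.349446.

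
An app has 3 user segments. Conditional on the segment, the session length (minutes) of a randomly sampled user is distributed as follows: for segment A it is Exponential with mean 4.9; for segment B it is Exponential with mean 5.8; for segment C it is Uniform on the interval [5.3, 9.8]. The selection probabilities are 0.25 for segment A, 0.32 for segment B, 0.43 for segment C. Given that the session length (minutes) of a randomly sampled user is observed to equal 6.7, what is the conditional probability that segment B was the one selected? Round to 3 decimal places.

0.138

Likelihoods f(6.7 | ·): A: 0.0519963; B: 0.0543109; C: 0.222222.
Posterior ∝ prior × likelihood. Numerator for B: 0.32·0.0543109 = 0.0173795.
Normalizing constant: 0.25·0.0519963 + 0.32·0.0543109 + 0.43·0.222222 = 0.125934.
P(B | observation) = 0.0173795 / 0.125934 = 0.138005.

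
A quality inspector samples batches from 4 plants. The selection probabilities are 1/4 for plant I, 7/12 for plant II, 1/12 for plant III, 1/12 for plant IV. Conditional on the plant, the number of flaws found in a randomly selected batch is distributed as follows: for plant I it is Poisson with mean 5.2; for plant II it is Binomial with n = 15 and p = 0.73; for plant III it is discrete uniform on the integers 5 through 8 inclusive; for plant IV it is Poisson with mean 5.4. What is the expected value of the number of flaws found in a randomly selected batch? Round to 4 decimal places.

8.6792

Component means — I: 5.2; II: 10.95; III: 6.5; IV: 5.4.
E[X] = 0.25·5.2 + 0.583333·10.95 + 0.0833333·6.5 + 0.0833333·5.4 = 8.67917.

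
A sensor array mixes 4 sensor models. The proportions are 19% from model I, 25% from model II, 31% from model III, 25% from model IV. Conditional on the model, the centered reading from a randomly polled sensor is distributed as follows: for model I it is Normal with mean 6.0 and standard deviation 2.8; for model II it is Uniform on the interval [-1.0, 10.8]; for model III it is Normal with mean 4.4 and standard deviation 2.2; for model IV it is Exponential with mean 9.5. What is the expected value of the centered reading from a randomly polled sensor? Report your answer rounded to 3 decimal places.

Component means — I: 6; II: 4.9; III: 4.4; IV: 9.5.
E[X] = 0.19·6 + 0.25·4.9 + 0.31·4.4 + 0.25·9.5 = 6.104.

6.104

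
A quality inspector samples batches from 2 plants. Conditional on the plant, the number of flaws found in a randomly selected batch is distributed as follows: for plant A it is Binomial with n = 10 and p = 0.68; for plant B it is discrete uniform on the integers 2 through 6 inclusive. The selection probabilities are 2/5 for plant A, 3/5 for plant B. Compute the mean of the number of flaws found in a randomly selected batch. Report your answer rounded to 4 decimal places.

5.1200

Component means — A: 6.8; B: 4.
E[X] = 0.4·6.8 + 0.6·4 = 5.12.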